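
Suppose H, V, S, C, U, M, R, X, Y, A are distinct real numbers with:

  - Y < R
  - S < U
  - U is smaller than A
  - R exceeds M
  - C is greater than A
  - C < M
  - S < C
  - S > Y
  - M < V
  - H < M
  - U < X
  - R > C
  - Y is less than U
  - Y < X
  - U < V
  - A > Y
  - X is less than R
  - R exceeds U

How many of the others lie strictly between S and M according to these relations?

The relations place S below M. An element lies strictly between them when it is forced above S and also forced below M.
Above S: {U, X, A, C, V, R}. Below M: {Y, U, H, A, C}.
Intersection: {U, A, C} — 3.

3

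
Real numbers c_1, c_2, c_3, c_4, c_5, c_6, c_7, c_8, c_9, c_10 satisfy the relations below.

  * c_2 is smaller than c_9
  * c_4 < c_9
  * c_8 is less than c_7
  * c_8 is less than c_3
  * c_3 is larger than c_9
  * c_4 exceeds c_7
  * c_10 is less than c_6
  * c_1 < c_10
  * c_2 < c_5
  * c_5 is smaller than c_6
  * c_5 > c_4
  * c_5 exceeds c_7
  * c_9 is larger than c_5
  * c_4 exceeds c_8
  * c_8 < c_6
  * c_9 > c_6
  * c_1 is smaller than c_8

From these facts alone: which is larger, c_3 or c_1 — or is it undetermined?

Chaining the given relations: c_1 < c_8 < c_7 < c_4 < c_5 < c_6 < c_9 < c_3.
So c_3 is larger.

c_3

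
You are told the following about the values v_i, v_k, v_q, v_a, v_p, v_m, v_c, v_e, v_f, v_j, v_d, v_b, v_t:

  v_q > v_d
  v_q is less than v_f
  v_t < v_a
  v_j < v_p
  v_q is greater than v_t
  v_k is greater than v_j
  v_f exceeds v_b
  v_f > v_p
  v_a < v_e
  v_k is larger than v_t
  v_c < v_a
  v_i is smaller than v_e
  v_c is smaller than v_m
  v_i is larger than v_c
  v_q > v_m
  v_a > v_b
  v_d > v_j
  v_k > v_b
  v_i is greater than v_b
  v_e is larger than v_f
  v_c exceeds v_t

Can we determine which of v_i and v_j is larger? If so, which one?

undetermined

Following every chain through v_j: above v_j we get v_k, v_d, v_q, v_p, v_f, v_e.
v_i is not reached, and no chain runs the other way from v_i to v_j.
So the given relations leave the order of v_j and v_i undetermined.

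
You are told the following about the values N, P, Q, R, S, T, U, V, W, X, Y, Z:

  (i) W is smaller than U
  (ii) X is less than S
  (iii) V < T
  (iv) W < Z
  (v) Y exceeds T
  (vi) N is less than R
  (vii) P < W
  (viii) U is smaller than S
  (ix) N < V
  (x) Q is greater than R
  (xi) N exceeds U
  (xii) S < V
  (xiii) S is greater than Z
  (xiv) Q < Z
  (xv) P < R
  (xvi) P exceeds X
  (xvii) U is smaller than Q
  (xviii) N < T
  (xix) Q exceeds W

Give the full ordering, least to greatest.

Each adjacent pair is fixed by a given relation: X < P; P < W; W < U; U < N; N < R; R < Q; Q < Z; Z < S; S < V; V < T; T < Y. Chaining them end to end gives the full order.

X < P < W < U < N < R < Q < Z < S < V < T < Y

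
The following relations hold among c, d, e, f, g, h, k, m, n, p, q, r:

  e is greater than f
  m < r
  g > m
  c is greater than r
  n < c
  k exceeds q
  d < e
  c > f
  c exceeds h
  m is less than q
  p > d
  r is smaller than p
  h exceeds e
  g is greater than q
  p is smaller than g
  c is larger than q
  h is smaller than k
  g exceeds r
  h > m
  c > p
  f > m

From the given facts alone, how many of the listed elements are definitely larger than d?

6

From d the given relations immediately reach e, p.
From those, g, h, c — 5 in total.
From those, k — 6 in total.
Nothing else is reachable above d; 6 in all.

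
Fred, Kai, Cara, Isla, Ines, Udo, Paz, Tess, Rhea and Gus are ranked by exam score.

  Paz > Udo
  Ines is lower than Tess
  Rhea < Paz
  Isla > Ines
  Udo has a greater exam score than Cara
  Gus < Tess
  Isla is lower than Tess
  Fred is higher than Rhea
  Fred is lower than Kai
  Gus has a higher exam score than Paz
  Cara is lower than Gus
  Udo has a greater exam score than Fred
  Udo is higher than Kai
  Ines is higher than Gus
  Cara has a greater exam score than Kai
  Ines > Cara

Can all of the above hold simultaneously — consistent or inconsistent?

The single ordering Rhea < Fred < Kai < Cara < Udo < Paz < Gus < Ines < Isla < Tess satisfies every listed relation, so no contradiction arises.

consistent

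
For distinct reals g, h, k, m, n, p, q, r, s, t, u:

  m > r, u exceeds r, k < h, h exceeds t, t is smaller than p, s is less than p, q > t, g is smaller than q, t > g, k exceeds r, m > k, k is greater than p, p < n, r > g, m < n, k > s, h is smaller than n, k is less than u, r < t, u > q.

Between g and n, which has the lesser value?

The relevant relations are g < r; r < t; t < p; p < k; k < m; m < n.
Together: g < r < t < p < k < m < n.
So g < n; g is the smaller of the two.

g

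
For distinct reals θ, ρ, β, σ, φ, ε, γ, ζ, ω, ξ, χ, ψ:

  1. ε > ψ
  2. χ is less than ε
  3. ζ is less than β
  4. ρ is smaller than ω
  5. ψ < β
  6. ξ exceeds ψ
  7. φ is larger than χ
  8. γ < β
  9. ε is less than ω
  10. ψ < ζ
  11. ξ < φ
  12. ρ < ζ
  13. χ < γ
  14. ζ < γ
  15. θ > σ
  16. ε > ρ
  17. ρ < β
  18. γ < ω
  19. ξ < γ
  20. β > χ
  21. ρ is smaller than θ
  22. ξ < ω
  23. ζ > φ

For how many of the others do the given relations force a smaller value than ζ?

The elements the relations force below ζ are ρ, ψ, ξ, χ, φ — no chain reaches any other.
That is 5.

5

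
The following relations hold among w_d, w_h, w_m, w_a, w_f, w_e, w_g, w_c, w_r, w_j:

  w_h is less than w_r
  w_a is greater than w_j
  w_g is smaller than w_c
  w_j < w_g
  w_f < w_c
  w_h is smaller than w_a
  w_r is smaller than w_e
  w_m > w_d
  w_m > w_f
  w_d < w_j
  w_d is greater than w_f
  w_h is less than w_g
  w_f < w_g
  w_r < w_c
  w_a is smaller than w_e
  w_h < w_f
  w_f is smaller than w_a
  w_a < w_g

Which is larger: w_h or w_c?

w_c

The relevant relations are w_h < w_f; w_f < w_d; w_d < w_j; w_j < w_a; w_a < w_g; w_g < w_c.
Together: w_h < w_f < w_d < w_j < w_a < w_g < w_c.
So w_h < w_c; w_c is the larger of the two.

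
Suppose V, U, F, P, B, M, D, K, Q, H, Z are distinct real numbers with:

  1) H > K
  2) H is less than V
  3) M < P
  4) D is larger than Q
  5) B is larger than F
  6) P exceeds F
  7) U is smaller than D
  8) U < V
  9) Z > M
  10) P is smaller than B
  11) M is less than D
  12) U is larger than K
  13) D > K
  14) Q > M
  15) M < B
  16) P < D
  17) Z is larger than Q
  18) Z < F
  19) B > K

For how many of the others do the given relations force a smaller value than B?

The elements the relations force below B are K, M, Q, Z, F, P — no chain reaches any other.
That is 6.

6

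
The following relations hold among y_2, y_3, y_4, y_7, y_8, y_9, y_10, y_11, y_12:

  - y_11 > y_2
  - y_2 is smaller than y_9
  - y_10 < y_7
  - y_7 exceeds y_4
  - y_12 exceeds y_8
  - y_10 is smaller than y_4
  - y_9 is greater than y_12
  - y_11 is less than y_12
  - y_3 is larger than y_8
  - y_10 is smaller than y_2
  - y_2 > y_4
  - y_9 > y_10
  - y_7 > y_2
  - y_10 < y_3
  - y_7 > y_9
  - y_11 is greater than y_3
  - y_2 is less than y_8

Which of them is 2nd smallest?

The consecutive relations fix a unique order: y_10 < y_4 < y_2 < y_8 < y_3 < y_11 < y_12 < y_9 < y_7.
Counting 2 from the smallest end gives y_4.

y_4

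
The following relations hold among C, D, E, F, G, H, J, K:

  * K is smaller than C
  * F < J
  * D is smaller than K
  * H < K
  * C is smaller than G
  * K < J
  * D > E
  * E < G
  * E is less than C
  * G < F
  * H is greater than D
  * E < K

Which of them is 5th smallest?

The consecutive relations fix a unique order: E < D < H < K < C < G < F < J.
Counting 5 from the smallest end gives C.

C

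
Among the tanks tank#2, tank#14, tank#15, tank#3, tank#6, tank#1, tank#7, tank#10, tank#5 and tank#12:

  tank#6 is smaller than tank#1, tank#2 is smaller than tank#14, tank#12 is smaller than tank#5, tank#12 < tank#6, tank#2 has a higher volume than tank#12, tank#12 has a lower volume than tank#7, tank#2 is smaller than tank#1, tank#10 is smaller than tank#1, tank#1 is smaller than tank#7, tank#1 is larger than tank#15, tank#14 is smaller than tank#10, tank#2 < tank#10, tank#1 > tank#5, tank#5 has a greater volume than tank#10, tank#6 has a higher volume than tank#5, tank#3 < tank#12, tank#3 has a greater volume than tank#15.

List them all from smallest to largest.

Nothing is placed below tank#15, so it is least; from there tank#15 < tank#3; tank#3 < tank#12; tank#12 < tank#2; tank#2 < tank#14; tank#14 < tank#10; tank#10 < tank#5; tank#5 < tank#6; tank#6 < tank#1; tank#1 < tank#7, each given directly.

tank#15 < tank#3 < tank#12 < tank#2 < tank#14 < tank#10 < tank#5 < tank#6 < tank#1 < tank#7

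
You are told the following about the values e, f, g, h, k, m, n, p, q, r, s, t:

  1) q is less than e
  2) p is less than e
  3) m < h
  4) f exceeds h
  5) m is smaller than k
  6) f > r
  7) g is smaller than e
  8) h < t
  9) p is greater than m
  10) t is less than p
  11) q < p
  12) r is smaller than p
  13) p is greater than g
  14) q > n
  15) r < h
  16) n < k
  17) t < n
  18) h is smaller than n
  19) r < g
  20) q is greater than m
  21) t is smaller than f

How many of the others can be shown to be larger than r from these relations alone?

The elements the relations force above r are h, t, f, n, k, g, q, p, e — no chain reaches any other.
That is 9.

9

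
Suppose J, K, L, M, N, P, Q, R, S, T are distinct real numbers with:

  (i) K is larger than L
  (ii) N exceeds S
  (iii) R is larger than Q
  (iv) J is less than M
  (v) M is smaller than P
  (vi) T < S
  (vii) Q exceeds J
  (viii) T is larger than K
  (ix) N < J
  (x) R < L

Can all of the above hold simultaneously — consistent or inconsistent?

We have J < Q stated directly, yet also Q < R < L < K < T < S < N < J by chaining the others — so Q < J. Contradiction.

inconsistent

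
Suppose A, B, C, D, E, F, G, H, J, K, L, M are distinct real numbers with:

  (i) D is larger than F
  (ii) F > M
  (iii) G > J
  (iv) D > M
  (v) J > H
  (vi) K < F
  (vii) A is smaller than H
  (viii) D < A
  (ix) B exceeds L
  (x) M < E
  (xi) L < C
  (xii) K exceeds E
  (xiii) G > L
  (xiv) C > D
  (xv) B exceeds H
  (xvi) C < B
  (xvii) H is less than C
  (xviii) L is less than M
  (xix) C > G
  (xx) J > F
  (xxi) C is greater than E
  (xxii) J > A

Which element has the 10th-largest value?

Chaining the given pairs: L < M < E < K < F < D < A < H < J < G < C < B.
The 10th largest is E.

E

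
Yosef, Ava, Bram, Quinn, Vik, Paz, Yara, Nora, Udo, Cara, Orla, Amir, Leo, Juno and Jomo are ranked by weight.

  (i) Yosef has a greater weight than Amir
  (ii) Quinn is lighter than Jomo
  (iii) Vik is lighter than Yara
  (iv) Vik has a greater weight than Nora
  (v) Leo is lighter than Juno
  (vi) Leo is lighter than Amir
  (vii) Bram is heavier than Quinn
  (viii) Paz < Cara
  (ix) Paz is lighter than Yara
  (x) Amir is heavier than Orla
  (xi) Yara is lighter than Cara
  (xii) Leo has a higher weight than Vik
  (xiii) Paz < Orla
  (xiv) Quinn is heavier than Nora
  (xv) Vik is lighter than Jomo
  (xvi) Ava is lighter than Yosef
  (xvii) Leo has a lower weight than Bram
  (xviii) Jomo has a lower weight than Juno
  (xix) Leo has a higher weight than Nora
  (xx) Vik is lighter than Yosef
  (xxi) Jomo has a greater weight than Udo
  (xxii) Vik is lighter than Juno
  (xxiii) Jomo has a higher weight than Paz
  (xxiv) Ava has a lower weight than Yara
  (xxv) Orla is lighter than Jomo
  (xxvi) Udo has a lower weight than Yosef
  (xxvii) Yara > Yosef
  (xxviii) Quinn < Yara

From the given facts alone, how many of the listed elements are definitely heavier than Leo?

6

Directly above Leo: Amir, Juno, Bram.
One step further: Yosef (4 so far).
One step further: Yara (5 so far).
One step further: Cara (6 so far).
Nothing else is reachable above Leo; 6 in all.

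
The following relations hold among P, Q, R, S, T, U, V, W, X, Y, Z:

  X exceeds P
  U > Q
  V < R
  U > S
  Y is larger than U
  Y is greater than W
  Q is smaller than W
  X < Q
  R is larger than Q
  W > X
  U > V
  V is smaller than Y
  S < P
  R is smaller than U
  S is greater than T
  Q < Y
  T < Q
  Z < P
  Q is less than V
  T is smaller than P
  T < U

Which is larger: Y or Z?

Y

Link the given pairs in sequence: Z < P; P < X; X < Q; Q < V; V < R; R < U; U < Y.
Together: Z < P < X < Q < V < R < U < Y.
So Z < Y; Y is the larger of the two.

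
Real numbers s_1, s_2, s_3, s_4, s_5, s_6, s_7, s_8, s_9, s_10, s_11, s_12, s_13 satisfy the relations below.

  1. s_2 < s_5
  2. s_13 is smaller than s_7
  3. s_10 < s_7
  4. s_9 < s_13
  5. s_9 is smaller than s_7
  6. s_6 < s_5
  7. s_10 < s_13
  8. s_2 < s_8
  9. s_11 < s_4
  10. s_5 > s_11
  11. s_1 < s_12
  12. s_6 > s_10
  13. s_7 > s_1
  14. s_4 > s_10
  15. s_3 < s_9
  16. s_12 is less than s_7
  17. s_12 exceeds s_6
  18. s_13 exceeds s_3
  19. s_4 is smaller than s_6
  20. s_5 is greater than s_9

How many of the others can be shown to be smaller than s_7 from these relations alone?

9

Directly below s_7: s_10, s_9, s_1, s_13, s_12.
One step further: s_3, s_6 (7 so far).
One step further: s_4 (8 so far).
One step further: s_11 (9 so far).
No other element is forced below s_7 by the given relations, so the count is 9.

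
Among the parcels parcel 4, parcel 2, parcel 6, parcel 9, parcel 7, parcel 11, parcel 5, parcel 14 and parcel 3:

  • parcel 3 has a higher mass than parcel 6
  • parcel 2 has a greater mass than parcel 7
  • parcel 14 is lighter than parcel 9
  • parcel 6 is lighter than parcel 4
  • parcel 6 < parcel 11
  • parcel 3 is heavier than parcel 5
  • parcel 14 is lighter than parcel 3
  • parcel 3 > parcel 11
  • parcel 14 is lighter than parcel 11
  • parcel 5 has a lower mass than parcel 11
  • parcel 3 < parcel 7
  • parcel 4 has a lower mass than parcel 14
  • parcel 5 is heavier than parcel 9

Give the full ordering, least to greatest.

parcel 6 < parcel 4 < parcel 14 < parcel 9 < parcel 5 < parcel 11 < parcel 3 < parcel 7 < parcel 2

Nothing is placed below parcel 6, so it is least; from there parcel 6 < parcel 4; parcel 4 < parcel 14; parcel 14 < parcel 9; parcel 9 < parcel 5; parcel 5 < parcel 11; parcel 11 < parcel 3; parcel 3 < parcel 7; parcel 7 < parcel 2, each given directly.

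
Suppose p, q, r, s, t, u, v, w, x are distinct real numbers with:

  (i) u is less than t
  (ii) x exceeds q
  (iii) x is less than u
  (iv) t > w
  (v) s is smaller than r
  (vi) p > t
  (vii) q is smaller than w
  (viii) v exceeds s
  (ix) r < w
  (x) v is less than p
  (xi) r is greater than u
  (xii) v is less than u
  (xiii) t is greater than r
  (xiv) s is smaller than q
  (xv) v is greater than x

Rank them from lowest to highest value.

The consecutive links are each given: s < q; q < x; x < v; v < u; u < r; r < w; w < t; t < p.

s < q < x < v < u < r < w < t < p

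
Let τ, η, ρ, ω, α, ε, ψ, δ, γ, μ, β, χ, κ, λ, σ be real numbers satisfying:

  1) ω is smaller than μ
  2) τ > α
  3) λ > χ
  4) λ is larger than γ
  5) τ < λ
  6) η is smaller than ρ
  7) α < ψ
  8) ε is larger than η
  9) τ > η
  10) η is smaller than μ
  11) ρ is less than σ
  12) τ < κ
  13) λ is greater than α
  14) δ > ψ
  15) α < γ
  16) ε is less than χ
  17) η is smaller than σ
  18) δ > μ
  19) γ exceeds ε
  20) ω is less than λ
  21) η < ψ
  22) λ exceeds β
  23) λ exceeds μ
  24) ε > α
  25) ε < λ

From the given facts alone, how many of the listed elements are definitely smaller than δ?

From δ the given relations immediately reach μ, ψ.
From those, η, α, ω — 5 in total.
No other element is forced below δ by the given relations, so the count is 5.

5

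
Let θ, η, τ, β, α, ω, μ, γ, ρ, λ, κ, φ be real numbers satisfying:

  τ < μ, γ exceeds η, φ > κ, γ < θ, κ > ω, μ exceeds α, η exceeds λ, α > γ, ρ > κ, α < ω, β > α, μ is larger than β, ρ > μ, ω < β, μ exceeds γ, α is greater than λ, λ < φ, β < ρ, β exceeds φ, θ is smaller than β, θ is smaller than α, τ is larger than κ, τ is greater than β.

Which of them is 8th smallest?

φ

Chaining the given pairs: λ < η < γ < θ < α < ω < κ < φ < β < τ < μ < ρ.
Counting 8 from the smallest end gives φ.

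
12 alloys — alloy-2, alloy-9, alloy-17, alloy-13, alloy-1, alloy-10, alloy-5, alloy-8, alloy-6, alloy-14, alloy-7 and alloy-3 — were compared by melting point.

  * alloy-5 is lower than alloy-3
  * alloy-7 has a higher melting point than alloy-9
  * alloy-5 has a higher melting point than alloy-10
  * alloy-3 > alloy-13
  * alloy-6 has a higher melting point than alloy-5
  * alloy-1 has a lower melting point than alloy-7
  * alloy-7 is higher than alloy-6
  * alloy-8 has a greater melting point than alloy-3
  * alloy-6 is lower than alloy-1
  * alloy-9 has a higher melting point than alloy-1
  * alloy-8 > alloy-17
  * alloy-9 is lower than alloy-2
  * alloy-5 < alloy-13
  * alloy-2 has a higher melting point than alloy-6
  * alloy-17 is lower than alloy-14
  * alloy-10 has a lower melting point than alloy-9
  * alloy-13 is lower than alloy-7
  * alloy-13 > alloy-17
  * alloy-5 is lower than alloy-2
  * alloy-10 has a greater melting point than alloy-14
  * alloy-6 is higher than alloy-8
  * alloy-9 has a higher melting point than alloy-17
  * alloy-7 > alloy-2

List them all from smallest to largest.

alloy-17 < alloy-14 < alloy-10 < alloy-5 < alloy-13 < alloy-3 < alloy-8 < alloy-6 < alloy-1 < alloy-9 < alloy-2 < alloy-7

Each adjacent pair is fixed by a given relation: alloy-17 < alloy-14; alloy-14 < alloy-10; alloy-10 < alloy-5; alloy-5 < alloy-13; alloy-13 < alloy-3; alloy-3 < alloy-8; alloy-8 < alloy-6; alloy-6 < alloy-1; alloy-1 < alloy-9; alloy-9 < alloy-2; alloy-2 < alloy-7. Chaining them end to end gives the full order.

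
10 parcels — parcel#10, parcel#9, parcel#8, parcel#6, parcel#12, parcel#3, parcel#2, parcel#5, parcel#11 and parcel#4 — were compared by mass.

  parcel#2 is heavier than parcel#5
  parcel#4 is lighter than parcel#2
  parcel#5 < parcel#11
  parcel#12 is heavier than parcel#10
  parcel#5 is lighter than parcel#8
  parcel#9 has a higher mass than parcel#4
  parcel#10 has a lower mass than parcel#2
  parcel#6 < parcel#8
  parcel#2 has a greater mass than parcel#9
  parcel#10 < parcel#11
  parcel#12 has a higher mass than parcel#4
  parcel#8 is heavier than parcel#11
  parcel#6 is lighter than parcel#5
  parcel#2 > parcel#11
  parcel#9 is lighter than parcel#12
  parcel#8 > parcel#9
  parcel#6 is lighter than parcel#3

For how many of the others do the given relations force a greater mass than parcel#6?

5

From parcel#6 the given relations immediately reach parcel#5, parcel#3, parcel#8.
From those, parcel#11, parcel#2 — 5 in total.
Nothing else is reachable above parcel#6; 5 in all.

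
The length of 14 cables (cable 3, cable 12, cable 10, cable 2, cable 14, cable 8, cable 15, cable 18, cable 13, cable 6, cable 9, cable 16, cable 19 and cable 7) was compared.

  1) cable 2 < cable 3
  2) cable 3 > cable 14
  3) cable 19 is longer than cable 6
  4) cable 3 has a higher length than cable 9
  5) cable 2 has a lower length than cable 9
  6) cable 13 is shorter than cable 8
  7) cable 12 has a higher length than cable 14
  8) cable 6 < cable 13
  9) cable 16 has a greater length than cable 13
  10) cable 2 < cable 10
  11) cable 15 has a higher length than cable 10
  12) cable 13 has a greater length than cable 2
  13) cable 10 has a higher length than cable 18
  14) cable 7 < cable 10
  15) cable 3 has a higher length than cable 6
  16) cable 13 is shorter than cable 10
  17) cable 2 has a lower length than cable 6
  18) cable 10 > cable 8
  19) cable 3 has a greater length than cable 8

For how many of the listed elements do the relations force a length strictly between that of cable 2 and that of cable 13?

Chaining upward from cable 2 reaches: cable 9, cable 6, cable 8, cable 3, cable 16, cable 19, cable 10, cable 15.
Chaining downward from cable 13 reaches: cable 6.
Strictly between cable 2 and cable 13 are those in both lists: cable 6 — 1 element.

1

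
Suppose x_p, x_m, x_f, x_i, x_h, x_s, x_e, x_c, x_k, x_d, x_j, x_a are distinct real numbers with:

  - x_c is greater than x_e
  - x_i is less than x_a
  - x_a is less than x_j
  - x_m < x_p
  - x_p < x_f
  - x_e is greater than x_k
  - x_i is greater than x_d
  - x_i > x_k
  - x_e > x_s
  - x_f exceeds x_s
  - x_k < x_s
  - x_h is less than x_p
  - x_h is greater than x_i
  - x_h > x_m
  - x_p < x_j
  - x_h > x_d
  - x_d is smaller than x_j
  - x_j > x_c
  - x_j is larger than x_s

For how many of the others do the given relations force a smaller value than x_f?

From x_f the given relations immediately reach x_s, x_p.
From those, x_k, x_m, x_h — 5 in total.
From those, x_d, x_i — 7 in total.
No other element is forced below x_f by the given relations, so the count is 7.

7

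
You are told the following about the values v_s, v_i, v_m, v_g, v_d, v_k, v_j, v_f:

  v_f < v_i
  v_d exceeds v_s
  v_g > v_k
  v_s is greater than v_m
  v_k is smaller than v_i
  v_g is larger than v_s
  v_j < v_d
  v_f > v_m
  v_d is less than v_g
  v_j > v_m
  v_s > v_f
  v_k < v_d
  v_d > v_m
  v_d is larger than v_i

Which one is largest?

v_m is not greatest since v_m < v_s; v_k is not greatest since v_k < v_i; v_j is not greatest since v_j < v_d; v_f is not greatest since v_f < v_s; v_s is not greatest since v_s < v_d; v_i is not greatest since v_i < v_d; v_d is not greatest since v_d < v_g.
Only v_g has nothing above it, so v_g is the largest.

v_g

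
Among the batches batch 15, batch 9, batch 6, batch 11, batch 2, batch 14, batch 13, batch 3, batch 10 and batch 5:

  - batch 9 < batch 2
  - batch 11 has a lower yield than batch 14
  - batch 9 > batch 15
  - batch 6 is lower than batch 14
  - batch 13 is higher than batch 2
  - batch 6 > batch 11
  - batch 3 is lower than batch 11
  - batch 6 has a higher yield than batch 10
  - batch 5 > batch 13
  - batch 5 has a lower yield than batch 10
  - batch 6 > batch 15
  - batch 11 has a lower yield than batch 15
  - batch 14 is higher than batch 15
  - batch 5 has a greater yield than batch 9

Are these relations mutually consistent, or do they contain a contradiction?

The single ordering batch 3 < batch 11 < batch 15 < batch 9 < batch 2 < batch 13 < batch 5 < batch 10 < batch 6 < batch 14 satisfies every listed relation, so no contradiction arises.

consistent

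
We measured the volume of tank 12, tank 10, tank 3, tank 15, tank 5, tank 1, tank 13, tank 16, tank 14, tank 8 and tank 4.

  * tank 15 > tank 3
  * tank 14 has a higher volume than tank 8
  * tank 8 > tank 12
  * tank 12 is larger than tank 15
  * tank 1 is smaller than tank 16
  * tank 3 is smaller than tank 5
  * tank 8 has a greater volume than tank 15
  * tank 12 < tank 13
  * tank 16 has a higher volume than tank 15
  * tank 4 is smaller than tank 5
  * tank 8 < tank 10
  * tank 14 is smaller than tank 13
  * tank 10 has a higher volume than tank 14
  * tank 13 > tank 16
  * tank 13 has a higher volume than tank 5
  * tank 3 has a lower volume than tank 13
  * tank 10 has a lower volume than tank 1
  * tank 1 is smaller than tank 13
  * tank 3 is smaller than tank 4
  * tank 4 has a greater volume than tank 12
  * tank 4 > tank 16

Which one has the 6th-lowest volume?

Chaining the given pairs: tank 3 < tank 15 < tank 12 < tank 8 < tank 14 < tank 10 < tank 1 < tank 16 < tank 4 < tank 5 < tank 13.
Counting 6 from the smallest end gives tank 10.

tank 10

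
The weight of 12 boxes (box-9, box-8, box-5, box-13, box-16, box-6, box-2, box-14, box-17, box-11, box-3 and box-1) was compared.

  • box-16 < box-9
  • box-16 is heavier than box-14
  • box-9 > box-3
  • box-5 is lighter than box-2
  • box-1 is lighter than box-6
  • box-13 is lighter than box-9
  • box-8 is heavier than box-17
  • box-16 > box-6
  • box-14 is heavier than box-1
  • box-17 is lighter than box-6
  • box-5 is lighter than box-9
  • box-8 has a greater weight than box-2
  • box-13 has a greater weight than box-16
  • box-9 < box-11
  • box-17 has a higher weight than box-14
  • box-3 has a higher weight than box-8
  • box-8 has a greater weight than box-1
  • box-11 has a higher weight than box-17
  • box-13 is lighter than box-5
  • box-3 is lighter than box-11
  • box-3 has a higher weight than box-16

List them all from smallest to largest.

box-1 < box-14 < box-17 < box-6 < box-16 < box-13 < box-5 < box-2 < box-8 < box-3 < box-9 < box-11

The consecutive links are each given: box-1 < box-14; box-14 < box-17; box-17 < box-6; box-6 < box-16; box-16 < box-13; box-13 < box-5; box-5 < box-2; box-2 < box-8; box-8 < box-3; box-3 < box-9; box-9 < box-11.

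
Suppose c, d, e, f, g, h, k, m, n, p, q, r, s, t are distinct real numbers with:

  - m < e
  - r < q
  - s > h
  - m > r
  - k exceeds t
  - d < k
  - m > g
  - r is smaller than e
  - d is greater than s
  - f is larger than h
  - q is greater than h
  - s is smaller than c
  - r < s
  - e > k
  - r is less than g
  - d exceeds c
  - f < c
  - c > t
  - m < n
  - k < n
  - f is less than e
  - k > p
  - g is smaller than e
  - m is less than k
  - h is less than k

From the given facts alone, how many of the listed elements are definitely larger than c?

The elements the relations force above c are d, k, n, e — no chain reaches any other.
That is 4.

4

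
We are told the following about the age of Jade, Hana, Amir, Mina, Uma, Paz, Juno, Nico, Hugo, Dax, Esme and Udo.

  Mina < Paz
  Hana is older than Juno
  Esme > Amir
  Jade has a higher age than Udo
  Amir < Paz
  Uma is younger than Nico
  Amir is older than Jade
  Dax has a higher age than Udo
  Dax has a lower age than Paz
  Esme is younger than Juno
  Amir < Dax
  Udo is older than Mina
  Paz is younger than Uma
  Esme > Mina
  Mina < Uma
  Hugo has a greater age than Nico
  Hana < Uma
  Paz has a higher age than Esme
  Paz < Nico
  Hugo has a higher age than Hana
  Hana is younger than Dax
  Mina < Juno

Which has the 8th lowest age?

The consecutive relations fix a unique order: Mina < Udo < Jade < Amir < Esme < Juno < Hana < Dax < Paz < Uma < Nico < Hugo.
Counting 8 from the smallest end gives Dax.

Dax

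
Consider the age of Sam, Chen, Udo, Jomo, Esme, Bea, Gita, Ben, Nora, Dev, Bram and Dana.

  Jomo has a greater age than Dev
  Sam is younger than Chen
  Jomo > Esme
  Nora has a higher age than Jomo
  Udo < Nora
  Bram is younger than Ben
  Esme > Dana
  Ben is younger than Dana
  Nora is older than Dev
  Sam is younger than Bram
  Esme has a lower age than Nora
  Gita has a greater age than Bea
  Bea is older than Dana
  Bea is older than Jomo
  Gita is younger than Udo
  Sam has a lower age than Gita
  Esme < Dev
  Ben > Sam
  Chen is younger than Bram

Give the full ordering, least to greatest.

Sam < Chen < Bram < Ben < Dana < Esme < Dev < Jomo < Bea < Gita < Udo < Nora

Each adjacent pair is fixed by a given relation: Sam < Chen; Chen < Bram; Bram < Ben; Ben < Dana; Dana < Esme; Esme < Dev; Dev < Jomo; Jomo < Bea; Bea < Gita; Gita < Udo; Udo < Nora. Chaining them end to end gives the full order.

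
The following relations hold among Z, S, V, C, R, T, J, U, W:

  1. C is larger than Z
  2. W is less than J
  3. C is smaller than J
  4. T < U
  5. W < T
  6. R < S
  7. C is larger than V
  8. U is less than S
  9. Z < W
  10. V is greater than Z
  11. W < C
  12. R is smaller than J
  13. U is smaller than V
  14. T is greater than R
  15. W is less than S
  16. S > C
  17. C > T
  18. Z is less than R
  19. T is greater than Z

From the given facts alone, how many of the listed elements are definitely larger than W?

6

Directly above W: T, C, J, S.
One step further: U (5 so far).
One step further: V (6 so far).
No other element is forced above W by the given relations, so the count is 6.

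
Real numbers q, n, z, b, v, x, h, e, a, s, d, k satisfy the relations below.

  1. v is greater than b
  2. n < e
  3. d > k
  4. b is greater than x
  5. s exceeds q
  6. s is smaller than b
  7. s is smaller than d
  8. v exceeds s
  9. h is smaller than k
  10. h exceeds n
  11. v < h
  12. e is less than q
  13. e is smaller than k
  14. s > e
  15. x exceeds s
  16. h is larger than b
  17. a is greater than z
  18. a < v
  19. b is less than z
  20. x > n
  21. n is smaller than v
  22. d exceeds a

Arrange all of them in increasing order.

Nothing is placed below n, so it is least; from there n < e; e < q; q < s; s < x; x < b; b < z; z < a; a < v; v < h; h < k; k < d, each given directly.

n < e < q < s < x < b < z < a < v < h < k < d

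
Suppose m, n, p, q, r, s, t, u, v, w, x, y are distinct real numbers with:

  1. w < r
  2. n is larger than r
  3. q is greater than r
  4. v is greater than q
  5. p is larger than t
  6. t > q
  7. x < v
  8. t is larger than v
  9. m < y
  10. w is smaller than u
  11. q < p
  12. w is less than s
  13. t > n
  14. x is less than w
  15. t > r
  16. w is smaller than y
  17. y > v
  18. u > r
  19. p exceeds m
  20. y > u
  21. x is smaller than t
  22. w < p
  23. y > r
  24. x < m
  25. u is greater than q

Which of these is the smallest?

x

w is not least since x < w; m is not least since x < m; r is not least since w < r; q is not least since r < q; v is not least since x < v; n is not least since r < n; u is not least since r < u; t is not least since x < t; s is not least since w < s; y is not least since r < y; p is not least since m < p.
Only x has nothing below it, so x is the smallest.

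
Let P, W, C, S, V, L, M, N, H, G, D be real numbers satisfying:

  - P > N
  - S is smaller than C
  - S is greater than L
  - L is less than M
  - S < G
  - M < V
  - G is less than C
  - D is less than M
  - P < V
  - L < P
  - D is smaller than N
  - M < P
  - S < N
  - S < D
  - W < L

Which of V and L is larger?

The relevant relations are L < S; S < D; D < N; N < P; P < V.
Together: L < S < D < N < P < V.
So L < V; V is the larger of the two.

V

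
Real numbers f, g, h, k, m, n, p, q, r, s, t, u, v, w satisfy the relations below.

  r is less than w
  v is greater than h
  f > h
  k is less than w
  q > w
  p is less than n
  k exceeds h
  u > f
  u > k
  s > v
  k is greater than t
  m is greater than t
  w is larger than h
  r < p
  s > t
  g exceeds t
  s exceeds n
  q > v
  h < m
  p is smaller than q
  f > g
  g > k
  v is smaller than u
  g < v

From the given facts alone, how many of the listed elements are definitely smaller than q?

8

Directly below q: p, w, v.
One step further: r, h, k, g (7 so far).
One step further: t (8 so far).
No other element is forced below q by the given relations, so the count is 8.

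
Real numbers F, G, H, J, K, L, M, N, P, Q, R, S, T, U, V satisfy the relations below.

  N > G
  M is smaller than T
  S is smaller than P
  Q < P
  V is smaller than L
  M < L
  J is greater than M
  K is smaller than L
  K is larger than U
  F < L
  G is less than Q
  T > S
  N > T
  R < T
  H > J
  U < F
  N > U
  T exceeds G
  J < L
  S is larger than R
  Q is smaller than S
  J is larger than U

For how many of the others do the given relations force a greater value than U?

Directly above U: K, J, F, N.
One step further: L, H (6 so far).
Nothing else is reachable above U; 6 in all.

6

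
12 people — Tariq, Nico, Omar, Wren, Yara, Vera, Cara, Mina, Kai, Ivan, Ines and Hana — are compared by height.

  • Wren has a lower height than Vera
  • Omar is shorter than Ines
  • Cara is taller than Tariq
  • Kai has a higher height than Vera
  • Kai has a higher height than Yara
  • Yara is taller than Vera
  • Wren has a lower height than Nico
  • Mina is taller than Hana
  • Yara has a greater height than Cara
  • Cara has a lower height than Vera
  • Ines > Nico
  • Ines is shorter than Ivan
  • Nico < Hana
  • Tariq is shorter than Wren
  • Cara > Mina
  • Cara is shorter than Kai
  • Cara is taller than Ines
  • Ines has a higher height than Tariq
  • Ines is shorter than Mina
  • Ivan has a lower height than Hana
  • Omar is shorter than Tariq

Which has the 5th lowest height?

Ines

Piecing the relations together gives one ordering: Omar < Tariq < Wren < Nico < Ines < Ivan < Hana < Mina < Cara < Vera < Yara < Kai.
Counting 5 from the smallest end gives Ines.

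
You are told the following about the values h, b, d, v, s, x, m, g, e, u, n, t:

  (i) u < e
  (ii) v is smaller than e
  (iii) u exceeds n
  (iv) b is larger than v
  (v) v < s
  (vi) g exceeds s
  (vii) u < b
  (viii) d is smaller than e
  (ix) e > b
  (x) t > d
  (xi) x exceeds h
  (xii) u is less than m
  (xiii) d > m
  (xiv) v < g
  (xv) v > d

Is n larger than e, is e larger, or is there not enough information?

n < u and u < m give n < m.
Then m < d extends the chain to d.
Then d < v extends the chain to v.
With v < e: n < u < m < d < v < e.
So e is larger.

e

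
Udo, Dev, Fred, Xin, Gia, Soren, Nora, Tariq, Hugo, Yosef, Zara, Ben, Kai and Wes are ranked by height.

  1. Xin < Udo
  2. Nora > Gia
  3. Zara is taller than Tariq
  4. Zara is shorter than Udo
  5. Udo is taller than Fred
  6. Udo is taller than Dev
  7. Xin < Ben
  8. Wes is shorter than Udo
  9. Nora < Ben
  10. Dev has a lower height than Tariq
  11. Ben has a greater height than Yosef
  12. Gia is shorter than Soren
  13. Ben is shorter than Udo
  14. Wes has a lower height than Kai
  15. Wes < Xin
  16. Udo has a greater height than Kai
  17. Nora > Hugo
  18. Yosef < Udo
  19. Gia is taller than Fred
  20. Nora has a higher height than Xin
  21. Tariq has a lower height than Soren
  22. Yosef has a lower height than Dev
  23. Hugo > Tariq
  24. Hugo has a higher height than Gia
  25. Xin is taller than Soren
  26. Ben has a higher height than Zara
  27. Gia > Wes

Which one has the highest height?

Chaining downward from Udo: directly below it, Yosef, Fred, Dev, Wes, Kai, Zara, Xin, Ben; then Tariq, Soren, Nora; then Gia, Hugo.
That covers every other element, and nothing is given above Udo, so Udo is the highest height.

Udo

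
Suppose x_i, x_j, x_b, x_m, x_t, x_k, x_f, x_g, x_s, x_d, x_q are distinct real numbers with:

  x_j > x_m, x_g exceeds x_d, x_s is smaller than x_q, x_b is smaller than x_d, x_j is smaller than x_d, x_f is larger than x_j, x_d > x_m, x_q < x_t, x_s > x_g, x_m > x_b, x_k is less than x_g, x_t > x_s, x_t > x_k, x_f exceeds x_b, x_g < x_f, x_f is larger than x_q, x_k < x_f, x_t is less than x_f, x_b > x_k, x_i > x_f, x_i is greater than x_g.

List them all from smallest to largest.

x_k < x_b < x_m < x_j < x_d < x_g < x_s < x_q < x_t < x_f < x_i

The consecutive links are each given: x_k < x_b; x_b < x_m; x_m < x_j; x_j < x_d; x_d < x_g; x_g < x_s; x_s < x_q; x_q < x_t; x_t < x_f; x_f < x_i.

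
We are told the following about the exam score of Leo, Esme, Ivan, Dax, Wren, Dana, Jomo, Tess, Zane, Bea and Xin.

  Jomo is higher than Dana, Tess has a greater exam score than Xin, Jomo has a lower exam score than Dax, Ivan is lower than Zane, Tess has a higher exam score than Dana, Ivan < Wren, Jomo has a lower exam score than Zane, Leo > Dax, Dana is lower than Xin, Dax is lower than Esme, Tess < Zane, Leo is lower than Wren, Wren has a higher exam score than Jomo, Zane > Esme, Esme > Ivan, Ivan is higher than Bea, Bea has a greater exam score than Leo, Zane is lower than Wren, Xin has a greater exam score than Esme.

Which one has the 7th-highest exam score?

Bea

The consecutive relations fix a unique order: Dana < Jomo < Dax < Leo < Bea < Ivan < Esme < Xin < Tess < Zane < Wren.
Counting 7 from the largest end gives Bea.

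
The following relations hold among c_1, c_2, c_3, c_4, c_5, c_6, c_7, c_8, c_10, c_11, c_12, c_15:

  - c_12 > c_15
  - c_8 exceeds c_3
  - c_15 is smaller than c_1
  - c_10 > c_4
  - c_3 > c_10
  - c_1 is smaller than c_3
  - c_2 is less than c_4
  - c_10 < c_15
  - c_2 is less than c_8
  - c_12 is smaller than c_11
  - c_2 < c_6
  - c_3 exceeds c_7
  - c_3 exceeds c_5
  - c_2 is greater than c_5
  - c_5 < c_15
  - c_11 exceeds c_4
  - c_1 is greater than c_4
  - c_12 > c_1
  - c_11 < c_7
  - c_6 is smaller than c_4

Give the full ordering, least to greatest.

c_5 < c_2 < c_6 < c_4 < c_10 < c_15 < c_1 < c_12 < c_11 < c_7 < c_3 < c_8

Each adjacent pair is fixed by a given relation: c_5 < c_2; c_2 < c_6; c_6 < c_4; c_4 < c_10; c_10 < c_15; c_15 < c_1; c_1 < c_12; c_12 < c_11; c_11 < c_7; c_7 < c_3; c_3 < c_8. Chaining them end to end gives the full order.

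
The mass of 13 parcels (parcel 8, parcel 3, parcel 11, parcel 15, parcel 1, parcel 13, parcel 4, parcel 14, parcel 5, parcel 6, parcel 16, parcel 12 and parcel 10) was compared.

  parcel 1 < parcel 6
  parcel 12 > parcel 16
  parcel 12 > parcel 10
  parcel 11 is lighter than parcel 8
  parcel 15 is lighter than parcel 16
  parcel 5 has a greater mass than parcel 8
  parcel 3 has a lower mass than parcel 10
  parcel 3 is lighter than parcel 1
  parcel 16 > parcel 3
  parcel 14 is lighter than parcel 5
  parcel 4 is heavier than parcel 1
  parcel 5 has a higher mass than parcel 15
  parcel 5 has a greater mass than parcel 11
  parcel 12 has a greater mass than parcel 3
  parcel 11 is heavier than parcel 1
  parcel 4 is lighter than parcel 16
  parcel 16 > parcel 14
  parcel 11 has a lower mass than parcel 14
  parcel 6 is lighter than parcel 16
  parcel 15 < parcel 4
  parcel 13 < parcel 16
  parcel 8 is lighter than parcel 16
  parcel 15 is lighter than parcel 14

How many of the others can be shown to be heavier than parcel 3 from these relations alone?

The elements the relations force above parcel 3 are parcel 1, parcel 11, parcel 8, parcel 14, parcel 5, parcel 4, parcel 6, parcel 10, parcel 16, parcel 12 — no chain reaches any other.
That is 10.

10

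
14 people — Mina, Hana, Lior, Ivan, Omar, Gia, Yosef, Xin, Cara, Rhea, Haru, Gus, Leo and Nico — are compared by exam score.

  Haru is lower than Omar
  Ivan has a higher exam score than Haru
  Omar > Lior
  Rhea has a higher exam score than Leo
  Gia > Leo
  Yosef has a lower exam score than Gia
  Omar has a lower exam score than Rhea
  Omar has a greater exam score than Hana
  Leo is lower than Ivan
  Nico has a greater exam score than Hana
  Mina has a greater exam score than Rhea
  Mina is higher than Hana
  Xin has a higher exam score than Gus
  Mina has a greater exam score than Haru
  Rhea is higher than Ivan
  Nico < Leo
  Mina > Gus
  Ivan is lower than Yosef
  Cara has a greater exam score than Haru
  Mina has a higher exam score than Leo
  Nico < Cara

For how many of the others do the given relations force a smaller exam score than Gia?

6

From Gia the given relations immediately reach Leo, Yosef.
From those, Nico, Ivan — 4 in total.
From those, Hana, Haru — 6 in total.
Nothing else is reachable below Gia; 6 in all.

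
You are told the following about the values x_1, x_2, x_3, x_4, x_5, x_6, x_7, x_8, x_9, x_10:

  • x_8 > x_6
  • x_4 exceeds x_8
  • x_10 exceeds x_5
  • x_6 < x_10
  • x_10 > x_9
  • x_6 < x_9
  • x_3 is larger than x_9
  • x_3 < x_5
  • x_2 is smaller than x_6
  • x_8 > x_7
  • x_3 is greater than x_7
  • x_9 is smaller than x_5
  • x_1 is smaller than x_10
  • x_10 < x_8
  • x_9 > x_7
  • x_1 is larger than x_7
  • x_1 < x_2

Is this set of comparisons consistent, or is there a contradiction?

Every relation is compatible with x_7 < x_1 < x_2 < x_6 < x_9 < x_3 < x_5 < x_10 < x_8 < x_4; the set is consistent.

consistent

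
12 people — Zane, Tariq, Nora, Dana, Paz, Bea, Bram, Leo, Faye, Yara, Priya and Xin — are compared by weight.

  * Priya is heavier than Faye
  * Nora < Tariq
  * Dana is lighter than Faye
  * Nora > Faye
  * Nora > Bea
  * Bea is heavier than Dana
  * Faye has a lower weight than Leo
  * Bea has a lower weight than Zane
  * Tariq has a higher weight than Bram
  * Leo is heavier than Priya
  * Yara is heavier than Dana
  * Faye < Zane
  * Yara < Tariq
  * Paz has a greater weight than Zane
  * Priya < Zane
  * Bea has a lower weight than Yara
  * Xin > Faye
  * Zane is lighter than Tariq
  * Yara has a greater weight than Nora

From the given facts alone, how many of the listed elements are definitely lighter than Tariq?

Directly below Tariq: Bram, Zane, Nora, Yara.
One step further: Dana, Faye, Priya, Bea (8 so far).
Nothing else is reachable below Tariq; 8 in all.

8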